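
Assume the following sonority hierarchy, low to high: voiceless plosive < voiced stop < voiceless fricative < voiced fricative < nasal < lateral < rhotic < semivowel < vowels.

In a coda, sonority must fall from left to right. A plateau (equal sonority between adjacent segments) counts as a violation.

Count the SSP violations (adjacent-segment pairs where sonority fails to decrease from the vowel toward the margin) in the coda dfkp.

2

/d/ — voiced stop, sonority 2.
/f/ — voiceless fricative, sonority 3.
/k/ — voiceless plosive, sonority 1.
/p/ — voiceless plosive, sonority 1.
/d/→/f/: 2→3 (does not fall) — violation.
/f/→/k/: 3→1 (falls) — ok.
/k/→/p/: 1→1 (plateau) — violation.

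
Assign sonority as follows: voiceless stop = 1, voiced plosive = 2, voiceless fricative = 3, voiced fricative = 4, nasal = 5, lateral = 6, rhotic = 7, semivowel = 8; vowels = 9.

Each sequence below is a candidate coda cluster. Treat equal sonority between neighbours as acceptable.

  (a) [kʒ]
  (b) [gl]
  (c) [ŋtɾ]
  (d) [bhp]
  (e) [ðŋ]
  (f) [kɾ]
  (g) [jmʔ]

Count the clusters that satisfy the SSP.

(a) 1-4 → violates
(b) 2-6 → violates
(c) 5-1-7 → violates
(d) 2-3-1 → violates
(e) 4-5 → violates
(f) 1-7 → violates
(g) 8-5-1 → obeys

1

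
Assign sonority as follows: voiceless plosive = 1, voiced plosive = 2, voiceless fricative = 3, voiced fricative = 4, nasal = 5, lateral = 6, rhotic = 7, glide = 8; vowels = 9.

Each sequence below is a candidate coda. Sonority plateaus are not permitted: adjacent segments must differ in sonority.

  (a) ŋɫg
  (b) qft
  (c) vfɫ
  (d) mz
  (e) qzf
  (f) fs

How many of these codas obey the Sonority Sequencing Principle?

1

(a) sonority 5-6-2: ill-formed.
(b) sonority 1-3-1: ill-formed.
(c) sonority 4-3-6: ill-formed.
(d) sonority 5-4: well-formed.
(e) sonority 1-4-3: ill-formed.
(f) sonority 3-3: ill-formed.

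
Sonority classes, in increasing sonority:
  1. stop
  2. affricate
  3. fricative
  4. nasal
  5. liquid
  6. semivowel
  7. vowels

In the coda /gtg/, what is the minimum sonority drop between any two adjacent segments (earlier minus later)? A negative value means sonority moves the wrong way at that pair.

0

/g/ — stop, sonority 1.
/t/ — stop, sonority 1.
/g/ — stop, sonority 1.
/g/→/t/: change +0.
/t/→/g/: change +0.
Minimum = 0.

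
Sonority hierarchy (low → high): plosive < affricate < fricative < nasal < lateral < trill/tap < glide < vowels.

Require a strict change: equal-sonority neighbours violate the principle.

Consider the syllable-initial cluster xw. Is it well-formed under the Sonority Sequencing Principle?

yes

/x/ is a fricative (sonority 3).
/w/ is a glide (sonority 7).
The profile 3-7 strictly rises, so the syllable-initial cluster satisfies the SSP.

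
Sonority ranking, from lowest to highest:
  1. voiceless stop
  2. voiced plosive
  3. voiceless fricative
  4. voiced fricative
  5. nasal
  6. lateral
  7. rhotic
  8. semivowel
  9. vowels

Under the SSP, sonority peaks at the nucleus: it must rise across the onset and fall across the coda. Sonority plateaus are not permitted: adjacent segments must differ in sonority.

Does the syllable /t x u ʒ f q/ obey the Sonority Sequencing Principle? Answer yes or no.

Onset: /t/ is a voiceless stop (sonority 1), /x/ is a voiceless fricative (sonority 3); then the nucleus /u/ (sonority 9).
Onset profile 1-3-9 — rises to the nucleus.
Coda: /ʒ/ is a voiced fricative (sonority 4), /f/ is a voiceless fricative (sonority 3), /q/ is a voiceless stop (sonority 1).
Coda profile 9-4-3-1 — falls from the nucleus.

yes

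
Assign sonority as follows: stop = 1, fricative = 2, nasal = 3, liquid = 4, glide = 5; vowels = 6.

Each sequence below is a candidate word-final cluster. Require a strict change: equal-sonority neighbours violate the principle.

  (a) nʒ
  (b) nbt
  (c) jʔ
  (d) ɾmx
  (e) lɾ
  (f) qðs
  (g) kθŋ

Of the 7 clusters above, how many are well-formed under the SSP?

(a) 3-2 → obeys
(b) 3-1-1 → violates
(c) 5-1 → obeys
(d) 4-3-2 → obeys
(e) 4-4 → violates
(f) 1-2-2 → violates
(g) 1-2-3 → violates

3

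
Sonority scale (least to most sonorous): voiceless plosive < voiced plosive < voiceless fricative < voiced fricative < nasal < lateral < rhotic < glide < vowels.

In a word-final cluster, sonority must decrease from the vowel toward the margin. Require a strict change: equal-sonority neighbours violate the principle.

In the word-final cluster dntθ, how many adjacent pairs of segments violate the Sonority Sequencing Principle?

/d/ is a voiced plosive (sonority 2).
/n/ is a nasal (sonority 5).
/t/ is a voiceless plosive (sonority 1).
/θ/ is a voiceless fricative (sonority 3).
/d/→/n/: 2→5 (does not fall) — violation.
/n/→/t/: 5→1 (falls) — ok.
/t/→/θ/: 1→3 (does not fall) — violation.

2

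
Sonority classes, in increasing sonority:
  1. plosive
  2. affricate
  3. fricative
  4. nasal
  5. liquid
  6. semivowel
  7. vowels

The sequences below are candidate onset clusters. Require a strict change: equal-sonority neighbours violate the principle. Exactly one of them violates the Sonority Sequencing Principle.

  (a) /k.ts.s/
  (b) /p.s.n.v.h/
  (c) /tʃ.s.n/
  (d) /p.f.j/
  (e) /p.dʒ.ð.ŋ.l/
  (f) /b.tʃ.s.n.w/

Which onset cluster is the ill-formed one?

b

(a) /k.ts.s/: profile 1-2-3 — obeys.
(b) /p.s.n.v.h/: profile 1-3-4-3-3 — violates.
(c) /tʃ.s.n/: profile 2-3-4 — obeys.
(d) /p.f.j/: profile 1-3-6 — obeys.
(e) /p.dʒ.ð.ŋ.l/: profile 1-2-3-4-5 — obeys.
(f) /b.tʃ.s.n.w/: profile 1-2-3-4-6 — obeys.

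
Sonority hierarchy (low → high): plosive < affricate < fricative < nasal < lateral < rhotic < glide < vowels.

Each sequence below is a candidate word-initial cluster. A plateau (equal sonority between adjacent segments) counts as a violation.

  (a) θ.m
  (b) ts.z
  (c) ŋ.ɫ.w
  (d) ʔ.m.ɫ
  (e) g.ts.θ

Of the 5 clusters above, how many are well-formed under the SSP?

5

(a) sonority 3-4: well-formed.
(b) sonority 2-3: well-formed.
(c) sonority 4-5-7: well-formed.
(d) sonority 1-4-5: well-formed.
(e) sonority 1-2-3: well-formed.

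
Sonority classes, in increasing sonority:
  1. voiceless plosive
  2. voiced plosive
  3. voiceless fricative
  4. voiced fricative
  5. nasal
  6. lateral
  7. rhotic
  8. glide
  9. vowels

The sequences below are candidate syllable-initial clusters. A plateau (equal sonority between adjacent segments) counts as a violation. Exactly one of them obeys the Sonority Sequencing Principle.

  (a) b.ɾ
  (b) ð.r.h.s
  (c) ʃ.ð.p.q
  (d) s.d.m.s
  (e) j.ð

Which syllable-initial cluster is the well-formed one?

a

(a) 2-7 → obeys
(b) 4-7-3-3 → violates
(c) 3-4-1-1 → violates
(d) 3-2-5-3 → violates
(e) 8-4 → violates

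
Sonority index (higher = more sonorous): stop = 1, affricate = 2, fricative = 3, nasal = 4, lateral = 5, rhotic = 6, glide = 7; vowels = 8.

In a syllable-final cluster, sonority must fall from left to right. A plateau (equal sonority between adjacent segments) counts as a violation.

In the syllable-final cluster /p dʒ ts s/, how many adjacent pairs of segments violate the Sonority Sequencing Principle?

/p/ is a stop (sonority 1).
/dʒ/ is an affricate (sonority 2).
/ts/ is an affricate (sonority 2).
/s/ is a fricative (sonority 3).
/p/→/dʒ/: 1→2 (does not fall) — violation.
/dʒ/→/ts/: 2→2 (plateau) — violation.
/ts/→/s/: 2→3 (does not fall) — violation.

3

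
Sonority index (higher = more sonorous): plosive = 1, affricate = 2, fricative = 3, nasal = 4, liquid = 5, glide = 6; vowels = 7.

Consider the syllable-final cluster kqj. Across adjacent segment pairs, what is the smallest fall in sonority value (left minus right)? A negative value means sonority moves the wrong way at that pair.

/k/ — plosive, sonority 1.
/q/ — plosive, sonority 1.
/j/ — glide, sonority 6.
/k/→/q/: change +0.
/q/→/j/: change -5.
Minimum = -5.

-5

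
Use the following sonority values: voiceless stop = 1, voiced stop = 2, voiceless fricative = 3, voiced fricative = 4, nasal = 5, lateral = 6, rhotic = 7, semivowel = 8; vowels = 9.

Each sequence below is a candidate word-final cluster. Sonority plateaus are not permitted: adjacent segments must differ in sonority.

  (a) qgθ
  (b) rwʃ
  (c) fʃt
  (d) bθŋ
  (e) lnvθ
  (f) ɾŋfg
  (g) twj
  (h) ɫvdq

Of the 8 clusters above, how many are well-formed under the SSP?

(a) 1-2-3 → violates
(b) 7-8-3 → violates
(c) 3-3-1 → violates
(d) 2-3-5 → violates
(e) 6-5-4-3 → obeys
(f) 7-5-3-2 → obeys
(g) 1-8-8 → violates
(h) 6-4-2-1 → obeys

3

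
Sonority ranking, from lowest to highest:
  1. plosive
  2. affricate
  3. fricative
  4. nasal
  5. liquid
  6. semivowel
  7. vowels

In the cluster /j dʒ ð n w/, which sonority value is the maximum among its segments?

/j/: semivowel = 6.
/dʒ/: affricate = 2.
/ð/: fricative = 3.
/n/: nasal = 4.
/w/: semivowel = 6.
The maximum is 6.

6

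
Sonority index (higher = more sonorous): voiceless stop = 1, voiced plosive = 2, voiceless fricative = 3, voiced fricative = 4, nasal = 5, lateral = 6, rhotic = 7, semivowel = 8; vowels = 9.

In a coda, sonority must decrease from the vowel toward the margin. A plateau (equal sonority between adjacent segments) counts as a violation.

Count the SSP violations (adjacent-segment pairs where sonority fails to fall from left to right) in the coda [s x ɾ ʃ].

/s/ — voiceless fricative, sonority 3.
/x/ — voiceless fricative, sonority 3.
/ɾ/ — rhotic, sonority 7.
/ʃ/ — voiceless fricative, sonority 3.
/s/→/x/: 3→3 (plateau) — violation.
/x/→/ɾ/: 3→7 (does not fall) — violation.
/ɾ/→/ʃ/: 7→3 (falls) — ok.

2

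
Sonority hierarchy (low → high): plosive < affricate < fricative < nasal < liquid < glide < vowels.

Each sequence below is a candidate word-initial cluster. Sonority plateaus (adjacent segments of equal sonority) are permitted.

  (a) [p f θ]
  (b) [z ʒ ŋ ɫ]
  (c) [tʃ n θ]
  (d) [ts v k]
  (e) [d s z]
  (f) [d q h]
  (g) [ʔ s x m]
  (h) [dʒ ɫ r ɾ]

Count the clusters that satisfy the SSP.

(a) 1-3-3 → obeys
(b) 3-3-4-5 → obeys
(c) 2-4-3 → violates
(d) 2-3-1 → violates
(e) 1-3-3 → obeys
(f) 1-1-3 → obeys
(g) 1-3-3-4 → obeys
(h) 2-5-5-5 → obeys

6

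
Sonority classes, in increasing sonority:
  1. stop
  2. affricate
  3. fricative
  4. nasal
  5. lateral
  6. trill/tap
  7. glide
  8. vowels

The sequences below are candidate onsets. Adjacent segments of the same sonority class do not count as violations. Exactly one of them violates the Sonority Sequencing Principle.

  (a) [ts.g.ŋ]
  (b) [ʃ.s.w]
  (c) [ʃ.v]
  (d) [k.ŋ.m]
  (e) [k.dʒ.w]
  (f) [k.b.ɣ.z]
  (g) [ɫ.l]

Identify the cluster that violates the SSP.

a

(a) [ts.g.ŋ]: profile 2-1-4 — violates.
(b) [ʃ.s.w]: profile 3-3-7 — obeys.
(c) [ʃ.v]: profile 3-3 — obeys.
(d) [k.ŋ.m]: profile 1-4-4 — obeys.
(e) [k.dʒ.w]: profile 1-2-7 — obeys.
(f) [k.b.ɣ.z]: profile 1-1-3-3 — obeys.
(g) [ɫ.l]: profile 5-5 — obeys.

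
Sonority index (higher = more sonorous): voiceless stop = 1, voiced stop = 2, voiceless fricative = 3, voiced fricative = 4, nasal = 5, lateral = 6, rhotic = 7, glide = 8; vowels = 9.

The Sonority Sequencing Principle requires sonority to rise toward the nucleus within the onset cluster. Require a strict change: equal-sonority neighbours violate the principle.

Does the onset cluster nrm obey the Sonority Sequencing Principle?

no

/n/ — nasal, sonority 5.
/r/ — rhotic, sonority 7.
/m/ — nasal, sonority 5.
The profile is 5-7-5. Between /r/ (7) and /m/ (5) sonority does not rise, so the cluster violates the SSP.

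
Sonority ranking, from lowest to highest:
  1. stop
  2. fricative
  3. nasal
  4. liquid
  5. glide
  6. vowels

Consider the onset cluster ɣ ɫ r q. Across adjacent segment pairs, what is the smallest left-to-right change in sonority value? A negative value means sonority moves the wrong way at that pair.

/ɣ/ is a fricative (sonority 2).
/ɫ/ is a liquid (sonority 4).
/r/ is a liquid (sonority 4).
/q/ is a stop (sonority 1).
/ɣ/→/ɫ/: change +2.
/ɫ/→/r/: change +0.
/r/→/q/: change -3.
Minimum = -3.

-3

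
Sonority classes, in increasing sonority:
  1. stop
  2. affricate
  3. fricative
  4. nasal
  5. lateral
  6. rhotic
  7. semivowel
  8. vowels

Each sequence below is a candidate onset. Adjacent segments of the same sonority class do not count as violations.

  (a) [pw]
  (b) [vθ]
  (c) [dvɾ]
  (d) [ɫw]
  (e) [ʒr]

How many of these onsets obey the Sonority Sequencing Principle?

(a) 1-7 → obeys
(b) 3-3 → obeys
(c) 1-3-6 → obeys
(d) 5-7 → obeys
(e) 3-6 → obeys

5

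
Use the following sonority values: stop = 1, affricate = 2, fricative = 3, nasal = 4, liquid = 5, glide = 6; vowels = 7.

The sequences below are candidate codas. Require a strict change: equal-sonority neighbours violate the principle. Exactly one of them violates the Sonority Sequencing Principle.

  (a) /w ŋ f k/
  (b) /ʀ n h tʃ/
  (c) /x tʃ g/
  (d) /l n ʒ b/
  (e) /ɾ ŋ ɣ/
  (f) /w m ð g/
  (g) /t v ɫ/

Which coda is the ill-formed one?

(a) /w ŋ f k/: profile 6-4-3-1 — obeys.
(b) /ʀ n h tʃ/: profile 5-4-3-2 — obeys.
(c) /x tʃ g/: profile 3-2-1 — obeys.
(d) /l n ʒ b/: profile 5-4-3-1 — obeys.
(e) /ɾ ŋ ɣ/: profile 5-4-3 — obeys.
(f) /w m ð g/: profile 6-4-3-1 — obeys.
(g) /t v ɫ/: profile 1-3-5 — violates.

g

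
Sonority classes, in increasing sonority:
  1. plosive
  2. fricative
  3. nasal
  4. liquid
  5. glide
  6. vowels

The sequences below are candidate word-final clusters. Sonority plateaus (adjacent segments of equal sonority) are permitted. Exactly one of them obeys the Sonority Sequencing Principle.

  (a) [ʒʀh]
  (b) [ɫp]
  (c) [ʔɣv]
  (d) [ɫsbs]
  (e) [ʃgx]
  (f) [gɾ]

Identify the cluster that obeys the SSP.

(a) [ʒʀh]: profile 2-4-2 — violates.
(b) [ɫp]: profile 4-1 — obeys.
(c) [ʔɣv]: profile 1-2-2 — violates.
(d) [ɫsbs]: profile 4-2-1-2 — violates.
(e) [ʃgx]: profile 2-1-2 — violates.
(f) [gɾ]: profile 1-4 — violates.

b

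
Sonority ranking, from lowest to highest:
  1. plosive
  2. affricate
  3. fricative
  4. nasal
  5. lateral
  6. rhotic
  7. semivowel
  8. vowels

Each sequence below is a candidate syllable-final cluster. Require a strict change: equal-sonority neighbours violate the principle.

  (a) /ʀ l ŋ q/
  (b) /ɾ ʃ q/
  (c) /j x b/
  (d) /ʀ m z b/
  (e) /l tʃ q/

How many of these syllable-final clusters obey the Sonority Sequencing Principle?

5

(a) /ʀ l ŋ q/: profile 6-5-4-1 — obeys.
(b) /ɾ ʃ q/: profile 6-3-1 — obeys.
(c) /j x b/: profile 7-3-1 — obeys.
(d) /ʀ m z b/: profile 6-4-3-1 — obeys.
(e) /l tʃ q/: profile 5-2-1 — obeys.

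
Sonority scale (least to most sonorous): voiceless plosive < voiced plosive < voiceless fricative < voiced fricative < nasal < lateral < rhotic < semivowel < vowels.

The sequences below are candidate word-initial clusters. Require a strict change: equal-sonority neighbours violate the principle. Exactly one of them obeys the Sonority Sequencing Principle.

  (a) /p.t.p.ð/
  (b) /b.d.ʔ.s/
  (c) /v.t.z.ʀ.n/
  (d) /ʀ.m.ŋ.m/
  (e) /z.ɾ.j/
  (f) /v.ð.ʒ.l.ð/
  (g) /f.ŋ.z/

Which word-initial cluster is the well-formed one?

e

(a) /p.t.p.ð/: profile 1-1-1-4 — violates.
(b) /b.d.ʔ.s/: profile 2-2-1-3 — violates.
(c) /v.t.z.ʀ.n/: profile 4-1-4-7-5 — violates.
(d) /ʀ.m.ŋ.m/: profile 7-5-5-5 — violates.
(e) /z.ɾ.j/: profile 4-7-8 — obeys.
(f) /v.ð.ʒ.l.ð/: profile 4-4-4-6-4 — violates.
(g) /f.ŋ.z/: profile 3-5-4 — violates.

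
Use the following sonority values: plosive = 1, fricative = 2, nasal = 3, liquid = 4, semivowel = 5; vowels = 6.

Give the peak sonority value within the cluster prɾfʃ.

/p/ — plosive, sonority 1.
/r/ — liquid, sonority 4.
/ɾ/ — liquid, sonority 4.
/f/ — fricative, sonority 2.
/ʃ/ — fricative, sonority 2.
The maximum is 4.

4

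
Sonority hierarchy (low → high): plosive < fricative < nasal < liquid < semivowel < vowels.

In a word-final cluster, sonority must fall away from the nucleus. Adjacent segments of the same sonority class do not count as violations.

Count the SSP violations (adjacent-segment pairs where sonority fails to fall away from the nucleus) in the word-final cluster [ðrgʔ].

/ð/: fricative = 2.
/r/: liquid = 4.
/g/: plosive = 1.
/ʔ/: plosive = 1.
/ð/→/r/: 2→4 (does not fall) — violation.
/r/→/g/: 4→1 (falls) — ok.
/g/→/ʔ/: 1→1 (plateau, allowed) — ok.

1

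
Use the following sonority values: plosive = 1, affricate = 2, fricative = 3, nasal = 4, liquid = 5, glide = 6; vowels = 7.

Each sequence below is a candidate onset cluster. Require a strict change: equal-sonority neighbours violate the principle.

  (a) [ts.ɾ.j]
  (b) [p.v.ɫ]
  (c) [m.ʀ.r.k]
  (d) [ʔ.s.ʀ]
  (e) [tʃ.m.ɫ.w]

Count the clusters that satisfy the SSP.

(a) 2-5-6 → obeys
(b) 1-3-5 → obeys
(c) 4-5-5-1 → violates
(d) 1-3-5 → obeys
(e) 2-4-5-6 → obeys

4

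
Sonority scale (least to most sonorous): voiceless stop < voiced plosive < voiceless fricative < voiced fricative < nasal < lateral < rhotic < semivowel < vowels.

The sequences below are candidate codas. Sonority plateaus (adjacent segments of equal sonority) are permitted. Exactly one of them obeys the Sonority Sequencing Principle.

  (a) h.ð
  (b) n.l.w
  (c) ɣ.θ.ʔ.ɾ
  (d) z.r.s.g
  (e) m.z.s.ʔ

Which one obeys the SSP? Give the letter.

e

(a) 3-4 → violates
(b) 5-6-8 → violates
(c) 4-3-1-7 → violates
(d) 4-7-3-2 → violates
(e) 5-4-3-1 → obeys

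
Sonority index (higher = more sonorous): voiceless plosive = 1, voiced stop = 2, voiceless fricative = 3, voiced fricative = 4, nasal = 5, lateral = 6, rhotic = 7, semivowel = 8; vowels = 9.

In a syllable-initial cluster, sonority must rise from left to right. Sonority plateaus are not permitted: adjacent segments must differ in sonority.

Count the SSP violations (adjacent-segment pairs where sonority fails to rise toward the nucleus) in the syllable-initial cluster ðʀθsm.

2

/ð/ — voiced fricative, sonority 4.
/ʀ/ — rhotic, sonority 7.
/θ/ — voiceless fricative, sonority 3.
/s/ — voiceless fricative, sonority 3.
/m/ — nasal, sonority 5.
/ð/→/ʀ/: 4→7 (rises) — ok.
/ʀ/→/θ/: 7→3 (does not rise) — violation.
/θ/→/s/: 3→3 (plateau) — violation.
/s/→/m/: 3→5 (rises) — ok.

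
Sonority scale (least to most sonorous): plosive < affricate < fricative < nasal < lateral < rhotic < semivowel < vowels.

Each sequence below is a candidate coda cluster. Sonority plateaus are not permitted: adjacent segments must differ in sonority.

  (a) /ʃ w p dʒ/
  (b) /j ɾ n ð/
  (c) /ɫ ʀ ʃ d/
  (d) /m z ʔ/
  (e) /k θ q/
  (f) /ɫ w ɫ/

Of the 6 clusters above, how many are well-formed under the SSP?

(a) sonority 3-7-1-2: ill-formed.
(b) sonority 7-6-4-3: well-formed.
(c) sonority 5-6-3-1: ill-formed.
(d) sonority 4-3-1: well-formed.
(e) sonority 1-3-1: ill-formed.
(f) sonority 5-7-5: ill-formed.

2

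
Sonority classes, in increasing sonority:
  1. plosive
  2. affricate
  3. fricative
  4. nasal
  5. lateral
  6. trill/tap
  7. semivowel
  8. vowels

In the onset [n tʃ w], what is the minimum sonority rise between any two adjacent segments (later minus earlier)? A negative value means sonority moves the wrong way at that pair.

-2

/n/ is a nasal (sonority 4).
/tʃ/ is an affricate (sonority 2).
/w/ is a semivowel (sonority 7).
/n/→/tʃ/: change -2.
/tʃ/→/w/: change +5.
Minimum = -2.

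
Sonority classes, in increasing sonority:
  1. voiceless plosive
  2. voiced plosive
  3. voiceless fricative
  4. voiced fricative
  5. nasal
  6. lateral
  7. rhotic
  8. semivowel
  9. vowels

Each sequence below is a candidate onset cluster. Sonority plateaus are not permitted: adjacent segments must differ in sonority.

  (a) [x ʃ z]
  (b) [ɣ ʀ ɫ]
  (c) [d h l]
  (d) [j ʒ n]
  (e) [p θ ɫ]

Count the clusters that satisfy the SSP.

2

(a) sonority 3-3-4: ill-formed.
(b) sonority 4-7-6: ill-formed.
(c) sonority 2-3-6: well-formed.
(d) sonority 8-4-5: ill-formed.
(e) sonority 1-3-6: well-formed.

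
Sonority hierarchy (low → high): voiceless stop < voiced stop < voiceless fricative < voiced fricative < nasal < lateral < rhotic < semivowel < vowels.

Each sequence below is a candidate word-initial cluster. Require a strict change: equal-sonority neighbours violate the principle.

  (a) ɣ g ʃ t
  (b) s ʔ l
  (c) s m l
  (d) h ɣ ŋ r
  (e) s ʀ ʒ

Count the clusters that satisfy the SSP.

2

(a) sonority 4-2-3-1: ill-formed.
(b) sonority 3-1-6: ill-formed.
(c) sonority 3-5-6: well-formed.
(d) sonority 3-4-5-7: well-formed.
(e) sonority 3-7-4: ill-formed.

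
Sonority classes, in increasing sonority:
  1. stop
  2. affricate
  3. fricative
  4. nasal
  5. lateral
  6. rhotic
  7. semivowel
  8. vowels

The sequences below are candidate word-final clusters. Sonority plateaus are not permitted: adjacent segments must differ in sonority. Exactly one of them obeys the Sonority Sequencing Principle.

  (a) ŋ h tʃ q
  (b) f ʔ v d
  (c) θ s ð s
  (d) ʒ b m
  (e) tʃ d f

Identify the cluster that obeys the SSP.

(a) ŋ h tʃ q: profile 4-3-2-1 — obeys.
(b) f ʔ v d: profile 3-1-3-1 — violates.
(c) θ s ð s: profile 3-3-3-3 — violates.
(d) ʒ b m: profile 3-1-4 — violates.
(e) tʃ d f: profile 2-1-3 — violates.

a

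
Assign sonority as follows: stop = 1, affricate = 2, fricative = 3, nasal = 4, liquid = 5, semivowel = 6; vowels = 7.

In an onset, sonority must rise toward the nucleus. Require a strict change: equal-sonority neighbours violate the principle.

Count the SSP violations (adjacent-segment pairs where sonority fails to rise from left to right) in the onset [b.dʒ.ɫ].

0

/b/ — stop, sonority 1.
/dʒ/ — affricate, sonority 2.
/ɫ/ — liquid, sonority 5.
/b/→/dʒ/: 1→2 (rises) — ok.
/dʒ/→/ɫ/: 2→5 (rises) — ok.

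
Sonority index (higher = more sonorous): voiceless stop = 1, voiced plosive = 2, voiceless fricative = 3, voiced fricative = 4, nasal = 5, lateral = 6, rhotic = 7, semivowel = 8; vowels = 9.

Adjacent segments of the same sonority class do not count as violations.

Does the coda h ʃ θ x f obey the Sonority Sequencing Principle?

yes

/h/: voiceless fricative = 3.
/ʃ/: voiceless fricative = 3.
/θ/: voiceless fricative = 3.
/x/: voiceless fricative = 3.
/f/: voiceless fricative = 3.
The profile 3-3-3-3-3 is non-increasing (plateaus allowed), so the coda satisfies the SSP.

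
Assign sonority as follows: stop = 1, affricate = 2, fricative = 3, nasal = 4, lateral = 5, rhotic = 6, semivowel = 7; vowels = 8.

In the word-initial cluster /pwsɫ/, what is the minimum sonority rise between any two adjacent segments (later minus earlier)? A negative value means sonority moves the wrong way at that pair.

-4

/p/ — stop, sonority 1.
/w/ — semivowel, sonority 7.
/s/ — fricative, sonority 3.
/ɫ/ — lateral, sonority 5.
/p/→/w/: change +6.
/w/→/s/: change -4.
/s/→/ɫ/: change +2.
Minimum = -4.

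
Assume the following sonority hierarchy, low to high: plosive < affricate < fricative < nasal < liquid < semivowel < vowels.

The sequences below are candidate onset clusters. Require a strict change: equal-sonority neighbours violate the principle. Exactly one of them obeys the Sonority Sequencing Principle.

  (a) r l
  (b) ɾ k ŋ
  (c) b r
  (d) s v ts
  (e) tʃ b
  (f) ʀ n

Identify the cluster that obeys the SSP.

(a) 5-5 → violates
(b) 5-1-4 → violates
(c) 1-5 → obeys
(d) 3-3-2 → violates
(e) 2-1 → violates
(f) 5-4 → violates

c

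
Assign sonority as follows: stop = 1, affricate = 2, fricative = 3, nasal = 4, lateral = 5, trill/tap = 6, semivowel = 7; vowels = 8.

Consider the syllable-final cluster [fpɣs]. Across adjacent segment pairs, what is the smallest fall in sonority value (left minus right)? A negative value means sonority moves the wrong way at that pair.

/f/: fricative = 3.
/p/: stop = 1.
/ɣ/: fricative = 3.
/s/: fricative = 3.
/f/→/p/: change +2.
/p/→/ɣ/: change -2.
/ɣ/→/s/: change +0.
Minimum = -2.

-2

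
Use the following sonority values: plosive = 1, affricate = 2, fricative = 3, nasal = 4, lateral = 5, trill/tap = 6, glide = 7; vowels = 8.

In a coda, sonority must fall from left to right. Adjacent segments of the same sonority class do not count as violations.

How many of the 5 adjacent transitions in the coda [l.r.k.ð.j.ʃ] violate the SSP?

3

/l/ is a lateral (sonority 5).
/r/ is a trill/tap (sonority 6).
/k/ is a plosive (sonority 1).
/ð/ is a fricative (sonority 3).
/j/ is a glide (sonority 7).
/ʃ/ is a fricative (sonority 3).
/l/→/r/: 5→6 (does not fall) — violation.
/r/→/k/: 6→1 (falls) — ok.
/k/→/ð/: 1→3 (does not fall) — violation.
/ð/→/j/: 3→7 (does not fall) — violation.
/j/→/ʃ/: 7→3 (falls) — ok.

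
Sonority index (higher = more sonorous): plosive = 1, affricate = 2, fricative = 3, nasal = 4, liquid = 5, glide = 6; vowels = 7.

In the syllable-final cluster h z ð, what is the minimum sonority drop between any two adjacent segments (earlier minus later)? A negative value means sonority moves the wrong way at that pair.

0

/h/: fricative = 3.
/z/: fricative = 3.
/ð/: fricative = 3.
/h/→/z/: change +0.
/z/→/ð/: change +0.
Minimum = 0.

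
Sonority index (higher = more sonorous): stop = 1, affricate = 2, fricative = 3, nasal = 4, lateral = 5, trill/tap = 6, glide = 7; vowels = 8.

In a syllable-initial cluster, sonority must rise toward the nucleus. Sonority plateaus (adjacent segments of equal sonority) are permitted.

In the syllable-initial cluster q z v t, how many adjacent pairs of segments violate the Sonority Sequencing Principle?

1

/q/: stop = 1.
/z/: fricative = 3.
/v/: fricative = 3.
/t/: stop = 1.
/q/→/z/: 1→3 (rises) — ok.
/z/→/v/: 3→3 (plateau, allowed) — ok.
/v/→/t/: 3→1 (does not rise) — violation.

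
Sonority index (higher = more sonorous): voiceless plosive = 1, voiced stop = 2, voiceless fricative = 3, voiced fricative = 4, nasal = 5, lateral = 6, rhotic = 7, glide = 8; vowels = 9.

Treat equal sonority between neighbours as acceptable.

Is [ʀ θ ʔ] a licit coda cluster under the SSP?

/ʀ/: rhotic = 7.
/θ/: voiceless fricative = 3.
/ʔ/: voiceless plosive = 1.
The profile 7-3-1 strictly falls, so the coda cluster satisfies the SSP.

yes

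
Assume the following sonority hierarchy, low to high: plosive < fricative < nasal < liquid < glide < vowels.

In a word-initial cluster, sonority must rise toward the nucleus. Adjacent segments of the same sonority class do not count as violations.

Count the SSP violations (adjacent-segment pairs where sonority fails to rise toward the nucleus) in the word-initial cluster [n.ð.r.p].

2

/n/: nasal = 3.
/ð/: fricative = 2.
/r/: liquid = 4.
/p/: plosive = 1.
/n/→/ð/: 3→2 (does not rise) — violation.
/ð/→/r/: 2→4 (rises) — ok.
/r/→/p/: 4→1 (does not rise) — violation.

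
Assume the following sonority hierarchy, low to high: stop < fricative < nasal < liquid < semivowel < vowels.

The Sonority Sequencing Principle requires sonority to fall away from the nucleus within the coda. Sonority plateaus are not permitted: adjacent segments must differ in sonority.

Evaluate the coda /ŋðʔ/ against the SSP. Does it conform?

yes

/ŋ/ — nasal, sonority 3.
/ð/ — fricative, sonority 2.
/ʔ/ — stop, sonority 1.
The profile 3-2-1 strictly falls, so the coda satisfies the SSP.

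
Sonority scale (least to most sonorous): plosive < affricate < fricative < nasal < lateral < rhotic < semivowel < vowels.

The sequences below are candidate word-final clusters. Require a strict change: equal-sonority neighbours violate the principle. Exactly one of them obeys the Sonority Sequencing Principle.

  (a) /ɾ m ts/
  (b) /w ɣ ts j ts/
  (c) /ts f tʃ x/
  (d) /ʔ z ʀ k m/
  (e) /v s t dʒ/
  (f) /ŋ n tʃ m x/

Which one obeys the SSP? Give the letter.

a

(a) sonority 6-4-2: well-formed.
(b) sonority 7-3-2-7-2: ill-formed.
(c) sonority 2-3-2-3: ill-formed.
(d) sonority 1-3-6-1-4: ill-formed.
(e) sonority 3-3-1-2: ill-formed.
(f) sonority 4-4-2-4-3: ill-formed.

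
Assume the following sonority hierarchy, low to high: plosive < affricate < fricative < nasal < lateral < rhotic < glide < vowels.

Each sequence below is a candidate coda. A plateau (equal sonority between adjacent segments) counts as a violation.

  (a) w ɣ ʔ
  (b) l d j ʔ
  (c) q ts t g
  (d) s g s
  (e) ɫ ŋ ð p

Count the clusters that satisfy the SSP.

(a) sonority 7-3-1: well-formed.
(b) sonority 5-1-7-1: ill-formed.
(c) sonority 1-2-1-1: ill-formed.
(d) sonority 3-1-3: ill-formed.
(e) sonority 5-4-3-1: well-formed.

2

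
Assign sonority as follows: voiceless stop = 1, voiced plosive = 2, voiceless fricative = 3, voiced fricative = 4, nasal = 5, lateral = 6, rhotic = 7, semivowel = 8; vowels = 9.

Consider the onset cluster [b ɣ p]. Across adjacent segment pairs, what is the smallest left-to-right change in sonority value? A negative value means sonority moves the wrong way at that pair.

/b/ is a voiced plosive (sonority 2).
/ɣ/ is a voiced fricative (sonority 4).
/p/ is a voiceless stop (sonority 1).
/b/→/ɣ/: change +2.
/ɣ/→/p/: change -3.
Minimum = -3.

-3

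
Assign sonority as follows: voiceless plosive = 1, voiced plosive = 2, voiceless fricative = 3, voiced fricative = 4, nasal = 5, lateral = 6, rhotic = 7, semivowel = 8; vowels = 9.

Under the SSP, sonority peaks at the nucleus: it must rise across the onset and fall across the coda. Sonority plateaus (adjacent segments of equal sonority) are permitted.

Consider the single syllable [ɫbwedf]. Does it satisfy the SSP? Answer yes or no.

no

Onset: /ɫ/ is a lateral (sonority 6), /b/ is a voiced plosive (sonority 2), /w/ is a semivowel (sonority 8); then the nucleus /e/ (sonority 9).
Onset profile 6-2-8-9 — does not rise throughout.
Coda: /d/ is a voiced plosive (sonority 2), /f/ is a voiceless fricative (sonority 3).
Coda profile 9-2-3 — does not fall throughout.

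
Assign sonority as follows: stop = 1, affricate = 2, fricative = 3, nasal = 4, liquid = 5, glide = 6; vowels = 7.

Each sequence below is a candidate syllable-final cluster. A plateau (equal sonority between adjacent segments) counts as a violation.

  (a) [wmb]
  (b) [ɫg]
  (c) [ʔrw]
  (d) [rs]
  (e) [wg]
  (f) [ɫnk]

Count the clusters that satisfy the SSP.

5

(a) 6-4-1 → obeys
(b) 5-1 → obeys
(c) 1-5-6 → violates
(d) 5-3 → obeys
(e) 6-1 → obeys
(f) 5-4-1 → obeys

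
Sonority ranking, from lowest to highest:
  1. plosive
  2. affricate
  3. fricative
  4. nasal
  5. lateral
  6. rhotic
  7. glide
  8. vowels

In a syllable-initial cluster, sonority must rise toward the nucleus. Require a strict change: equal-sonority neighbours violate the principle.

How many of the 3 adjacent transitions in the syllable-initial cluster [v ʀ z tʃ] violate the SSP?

/v/: fricative = 3.
/ʀ/: rhotic = 6.
/z/: fricative = 3.
/tʃ/: affricate = 2.
/v/→/ʀ/: 3→6 (rises) — ok.
/ʀ/→/z/: 6→3 (does not rise) — violation.
/z/→/tʃ/: 3→2 (does not rise) — violation.

2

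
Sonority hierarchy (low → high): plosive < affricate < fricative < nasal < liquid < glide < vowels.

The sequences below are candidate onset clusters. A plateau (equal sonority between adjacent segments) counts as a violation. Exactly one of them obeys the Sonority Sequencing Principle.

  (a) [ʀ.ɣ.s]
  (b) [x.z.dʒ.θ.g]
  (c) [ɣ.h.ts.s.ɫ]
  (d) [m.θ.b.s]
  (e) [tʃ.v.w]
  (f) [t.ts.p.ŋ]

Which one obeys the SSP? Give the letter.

(a) 5-3-3 → violates
(b) 3-3-2-3-1 → violates
(c) 3-3-2-3-5 → violates
(d) 4-3-1-3 → violates
(e) 2-3-6 → obeys
(f) 1-2-1-4 → violates

e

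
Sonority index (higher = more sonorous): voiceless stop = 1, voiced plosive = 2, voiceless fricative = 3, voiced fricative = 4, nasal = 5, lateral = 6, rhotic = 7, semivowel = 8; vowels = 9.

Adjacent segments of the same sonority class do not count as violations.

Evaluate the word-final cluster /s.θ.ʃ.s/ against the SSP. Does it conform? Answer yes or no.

yes

/s/: voiceless fricative = 3.
/θ/: voiceless fricative = 3.
/ʃ/: voiceless fricative = 3.
/s/: voiceless fricative = 3.
The profile 3-3-3-3 is non-increasing (plateaus allowed), so the word-final cluster satisfies the SSP.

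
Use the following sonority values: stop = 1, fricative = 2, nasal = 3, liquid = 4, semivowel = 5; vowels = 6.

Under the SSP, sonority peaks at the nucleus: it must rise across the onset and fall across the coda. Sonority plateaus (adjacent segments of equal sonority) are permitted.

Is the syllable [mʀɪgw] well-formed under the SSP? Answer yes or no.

Onset: /m/ is a nasal (sonority 3), /ʀ/ is a liquid (sonority 4); then the nucleus /ɪ/ (sonority 6).
Onset profile 3-4-6 — rises to the nucleus.
Coda: /g/ is a stop (sonority 1), /w/ is a semivowel (sonority 5).
Coda profile 6-1-5 — does not fall throughout.

no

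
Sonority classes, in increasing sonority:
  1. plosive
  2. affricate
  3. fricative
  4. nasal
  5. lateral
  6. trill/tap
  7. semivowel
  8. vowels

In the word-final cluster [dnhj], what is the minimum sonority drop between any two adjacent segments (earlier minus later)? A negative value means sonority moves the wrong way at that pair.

/d/ — plosive, sonority 1.
/n/ — nasal, sonority 4.
/h/ — fricative, sonority 3.
/j/ — semivowel, sonority 7.
/d/→/n/: change -3.
/n/→/h/: change +1.
/h/→/j/: change -4.
Minimum = -4.

-4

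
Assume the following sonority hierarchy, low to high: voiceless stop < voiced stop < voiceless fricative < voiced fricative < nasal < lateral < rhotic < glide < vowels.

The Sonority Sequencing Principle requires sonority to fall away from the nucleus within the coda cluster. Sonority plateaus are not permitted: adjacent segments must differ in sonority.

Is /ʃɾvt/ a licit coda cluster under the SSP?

no

/ʃ/ is a voiceless fricative (sonority 3).
/ɾ/ is a rhotic (sonority 7).
/v/ is a voiced fricative (sonority 4).
/t/ is a voiceless stop (sonority 1).
The profile is 3-7-4-1. Between /ʃ/ (3) and /ɾ/ (7) sonority does not fall, so the cluster violates the SSP.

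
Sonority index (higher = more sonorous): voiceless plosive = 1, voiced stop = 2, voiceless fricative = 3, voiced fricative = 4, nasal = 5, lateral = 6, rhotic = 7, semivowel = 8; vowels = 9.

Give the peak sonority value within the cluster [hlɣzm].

6

/h/ is a voiceless fricative (sonority 3).
/l/ is a lateral (sonority 6).
/ɣ/ is a voiced fricative (sonority 4).
/z/ is a voiced fricative (sonority 4).
/m/ is a nasal (sonority 5).
The maximum is 6.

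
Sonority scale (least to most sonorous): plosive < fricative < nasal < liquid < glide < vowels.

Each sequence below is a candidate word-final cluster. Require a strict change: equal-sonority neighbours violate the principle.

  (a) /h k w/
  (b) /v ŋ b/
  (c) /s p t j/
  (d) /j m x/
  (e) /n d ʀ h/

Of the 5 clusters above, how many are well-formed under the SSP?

1

(a) /h k w/: profile 2-1-5 — violates.
(b) /v ŋ b/: profile 2-3-1 — violates.
(c) /s p t j/: profile 2-1-1-5 — violates.
(d) /j m x/: profile 5-3-2 — obeys.
(e) /n d ʀ h/: profile 3-1-4-2 — violates.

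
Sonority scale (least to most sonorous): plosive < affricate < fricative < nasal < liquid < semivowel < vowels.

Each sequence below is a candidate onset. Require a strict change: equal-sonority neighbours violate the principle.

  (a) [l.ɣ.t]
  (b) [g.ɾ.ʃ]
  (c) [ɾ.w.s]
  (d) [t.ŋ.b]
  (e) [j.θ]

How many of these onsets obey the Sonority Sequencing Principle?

(a) 5-3-1 → violates
(b) 1-5-3 → violates
(c) 5-6-3 → violates
(d) 1-4-1 → violates
(e) 6-3 → violates

0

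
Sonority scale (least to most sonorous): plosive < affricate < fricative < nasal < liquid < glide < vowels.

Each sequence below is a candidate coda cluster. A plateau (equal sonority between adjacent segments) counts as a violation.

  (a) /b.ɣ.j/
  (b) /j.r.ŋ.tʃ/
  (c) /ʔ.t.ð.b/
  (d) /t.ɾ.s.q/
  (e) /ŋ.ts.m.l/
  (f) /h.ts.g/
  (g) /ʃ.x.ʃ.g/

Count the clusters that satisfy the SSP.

2

(a) /b.ɣ.j/: profile 1-3-6 — violates.
(b) /j.r.ŋ.tʃ/: profile 6-5-4-2 — obeys.
(c) /ʔ.t.ð.b/: profile 1-1-3-1 — violates.
(d) /t.ɾ.s.q/: profile 1-5-3-1 — violates.
(e) /ŋ.ts.m.l/: profile 4-2-4-5 — violates.
(f) /h.ts.g/: profile 3-2-1 — obeys.
(g) /ʃ.x.ʃ.g/: profile 3-3-3-1 — violates.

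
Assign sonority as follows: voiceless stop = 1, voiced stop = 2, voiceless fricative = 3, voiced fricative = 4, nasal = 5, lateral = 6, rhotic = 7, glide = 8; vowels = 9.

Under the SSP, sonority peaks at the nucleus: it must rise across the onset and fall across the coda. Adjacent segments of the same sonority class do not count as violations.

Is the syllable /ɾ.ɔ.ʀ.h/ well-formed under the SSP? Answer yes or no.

yes

Onset: /ɾ/ is a rhotic (sonority 7); then the nucleus /ɔ/ (sonority 9).
Onset profile 7-9 — rises to the nucleus.
Coda: /ʀ/ is a rhotic (sonority 7), /h/ is a voiceless fricative (sonority 3).
Coda profile 9-7-3 — falls from the nucleus.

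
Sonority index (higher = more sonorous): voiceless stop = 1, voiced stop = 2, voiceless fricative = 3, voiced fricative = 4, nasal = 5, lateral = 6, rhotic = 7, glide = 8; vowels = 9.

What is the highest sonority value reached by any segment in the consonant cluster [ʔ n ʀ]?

/ʔ/ — voiceless stop, sonority 1.
/n/ — nasal, sonority 5.
/ʀ/ — rhotic, sonority 7.
The maximum is 7.

7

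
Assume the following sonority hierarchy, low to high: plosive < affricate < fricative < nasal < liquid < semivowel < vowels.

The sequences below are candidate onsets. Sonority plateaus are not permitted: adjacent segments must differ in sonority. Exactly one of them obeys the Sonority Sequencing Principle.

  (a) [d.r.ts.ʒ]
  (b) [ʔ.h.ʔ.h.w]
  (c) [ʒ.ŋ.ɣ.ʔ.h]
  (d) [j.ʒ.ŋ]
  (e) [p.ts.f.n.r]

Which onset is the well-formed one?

e

(a) [d.r.ts.ʒ]: profile 1-5-2-3 — violates.
(b) [ʔ.h.ʔ.h.w]: profile 1-3-1-3-6 — violates.
(c) [ʒ.ŋ.ɣ.ʔ.h]: profile 3-4-3-1-3 — violates.
(d) [j.ʒ.ŋ]: profile 6-3-4 — violates.
(e) [p.ts.f.n.r]: profile 1-2-3-4-5 — obeys.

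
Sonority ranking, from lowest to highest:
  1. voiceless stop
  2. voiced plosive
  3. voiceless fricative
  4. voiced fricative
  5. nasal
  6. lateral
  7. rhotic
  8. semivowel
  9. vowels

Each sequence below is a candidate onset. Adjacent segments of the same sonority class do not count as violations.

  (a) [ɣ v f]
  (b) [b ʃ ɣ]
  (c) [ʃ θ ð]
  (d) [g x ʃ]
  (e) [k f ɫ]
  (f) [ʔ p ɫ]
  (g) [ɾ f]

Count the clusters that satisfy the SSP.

5

(a) sonority 4-4-3: ill-formed.
(b) sonority 2-3-4: well-formed.
(c) sonority 3-3-4: well-formed.
(d) sonority 2-3-3: well-formed.
(e) sonority 1-3-6: well-formed.
(f) sonority 1-1-6: well-formed.
(g) sonority 7-3: ill-formed.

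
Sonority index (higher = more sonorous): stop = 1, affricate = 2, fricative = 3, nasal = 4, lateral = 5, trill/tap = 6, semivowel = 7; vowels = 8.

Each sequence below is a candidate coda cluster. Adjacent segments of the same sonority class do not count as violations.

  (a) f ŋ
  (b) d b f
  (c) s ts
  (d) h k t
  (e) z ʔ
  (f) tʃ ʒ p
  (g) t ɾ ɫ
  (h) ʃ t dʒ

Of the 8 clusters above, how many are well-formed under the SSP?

3

(a) f ŋ: profile 3-4 — violates.
(b) d b f: profile 1-1-3 — violates.
(c) s ts: profile 3-2 — obeys.
(d) h k t: profile 3-1-1 — obeys.
(e) z ʔ: profile 3-1 — obeys.
(f) tʃ ʒ p: profile 2-3-1 — violates.
(g) t ɾ ɫ: profile 1-6-5 — violates.
(h) ʃ t dʒ: profile 3-1-2 — violates.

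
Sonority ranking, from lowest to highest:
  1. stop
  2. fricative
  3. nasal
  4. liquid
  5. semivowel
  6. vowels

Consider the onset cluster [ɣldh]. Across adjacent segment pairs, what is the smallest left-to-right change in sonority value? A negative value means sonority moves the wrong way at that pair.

/ɣ/ is a fricative (sonority 2).
/l/ is a liquid (sonority 4).
/d/ is a stop (sonority 1).
/h/ is a fricative (sonority 2).
/ɣ/→/l/: change +2.
/l/→/d/: change -3.
/d/→/h/: change +1.
Minimum = -3.

-3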